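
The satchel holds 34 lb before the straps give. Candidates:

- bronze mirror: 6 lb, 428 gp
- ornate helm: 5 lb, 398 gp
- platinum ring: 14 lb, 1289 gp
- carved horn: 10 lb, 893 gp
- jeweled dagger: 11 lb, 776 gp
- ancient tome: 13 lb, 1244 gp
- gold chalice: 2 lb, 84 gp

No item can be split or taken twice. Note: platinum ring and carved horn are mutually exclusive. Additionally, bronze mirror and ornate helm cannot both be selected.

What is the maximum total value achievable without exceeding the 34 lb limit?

The ratio ordering already packs tightly: ornate helm + platinum ring + ancient tome + gold chalice, 34 lb, 3015.

3015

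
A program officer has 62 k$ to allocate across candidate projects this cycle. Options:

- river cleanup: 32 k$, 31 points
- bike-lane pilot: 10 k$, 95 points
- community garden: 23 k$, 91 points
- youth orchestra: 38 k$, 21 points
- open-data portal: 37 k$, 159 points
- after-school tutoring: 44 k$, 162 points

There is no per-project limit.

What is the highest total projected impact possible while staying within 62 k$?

570

The ratio ordering already packs tightly: 6×bike-lane pilot, 60 k$, 570.
No other feasible combination exceeds 570.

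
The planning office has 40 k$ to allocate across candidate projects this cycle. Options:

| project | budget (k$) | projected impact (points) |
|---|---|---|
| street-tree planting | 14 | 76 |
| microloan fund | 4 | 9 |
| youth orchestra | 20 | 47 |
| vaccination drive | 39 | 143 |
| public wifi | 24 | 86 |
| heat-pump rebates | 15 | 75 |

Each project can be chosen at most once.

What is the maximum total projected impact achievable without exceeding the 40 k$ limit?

162

Ranking by ratio (projected impact/k$): street-tree planting 5.43, heat-pump rebates 5.00, vaccination drive 3.67, public wifi 3.58.
Taking the top-ratio projects first gives street-tree planting + microloan fund + heat-pump rebates for 160 (33 k$).
The 19 k$ tied up in microloan fund and heat-pump rebates is better spent on public wifi — total rises to 162 (38 k$).
The spare 2 k$ is too small for any remaining project, and no exchange beats 162.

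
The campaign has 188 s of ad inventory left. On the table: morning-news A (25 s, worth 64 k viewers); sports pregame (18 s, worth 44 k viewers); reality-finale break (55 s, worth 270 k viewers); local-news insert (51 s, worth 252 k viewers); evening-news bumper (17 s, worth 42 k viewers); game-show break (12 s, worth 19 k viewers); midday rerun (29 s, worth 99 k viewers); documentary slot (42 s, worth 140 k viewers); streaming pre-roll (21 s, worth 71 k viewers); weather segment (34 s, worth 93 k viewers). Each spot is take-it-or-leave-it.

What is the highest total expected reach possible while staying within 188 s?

777

By expected reach per s: local-news insert 4.94, reality-finale break 4.91, midday rerun 3.41 lead.
Filling by ratio: morning-news A + reality-finale break + local-news insert + midday rerun + streaming pre-roll for 756, with 7 s left unused.
The 54 s tied up in morning-news A and midday rerun is better spent on sports pregame + documentary slot — total rises to 777 (187 s).
The spare 1 s is too small for any remaining spot, and no exchange beats 777.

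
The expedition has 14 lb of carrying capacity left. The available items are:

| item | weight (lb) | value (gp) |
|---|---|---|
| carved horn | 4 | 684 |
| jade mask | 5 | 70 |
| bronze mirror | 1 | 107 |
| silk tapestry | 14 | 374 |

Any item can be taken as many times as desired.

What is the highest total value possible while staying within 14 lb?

Best packing: 3×carved horn + 2×bronze mirror — 14 lb, 2266 total.
That's the maximum — no swap from here does better than 2266.

2266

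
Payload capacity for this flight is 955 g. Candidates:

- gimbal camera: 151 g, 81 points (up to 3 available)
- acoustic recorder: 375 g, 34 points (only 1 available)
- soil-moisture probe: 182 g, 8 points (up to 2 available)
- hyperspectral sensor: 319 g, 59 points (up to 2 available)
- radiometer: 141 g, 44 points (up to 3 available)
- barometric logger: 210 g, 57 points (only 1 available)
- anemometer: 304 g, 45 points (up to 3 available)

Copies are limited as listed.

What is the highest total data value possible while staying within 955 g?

388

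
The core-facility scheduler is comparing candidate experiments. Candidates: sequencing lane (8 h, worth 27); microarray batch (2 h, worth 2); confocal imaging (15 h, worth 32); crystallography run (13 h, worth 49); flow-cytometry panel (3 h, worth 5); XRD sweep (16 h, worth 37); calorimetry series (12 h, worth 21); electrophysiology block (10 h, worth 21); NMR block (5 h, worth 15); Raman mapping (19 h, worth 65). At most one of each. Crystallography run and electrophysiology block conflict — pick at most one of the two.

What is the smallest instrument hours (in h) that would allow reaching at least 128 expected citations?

Look for the lowest-instrument combination reaching 128.
crystallography run + NMR block + Raman mapping reaches 129 using 37 h.
No combination under 37 h hits 128.

37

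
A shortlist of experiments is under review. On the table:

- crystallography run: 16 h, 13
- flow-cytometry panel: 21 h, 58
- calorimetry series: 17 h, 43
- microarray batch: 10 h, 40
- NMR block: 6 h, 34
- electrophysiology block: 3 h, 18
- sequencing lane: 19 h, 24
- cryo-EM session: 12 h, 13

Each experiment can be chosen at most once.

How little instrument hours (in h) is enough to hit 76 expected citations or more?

Minimise h subject to total expected citations ≥ 76.
microarray batch + NMR block + electrophysiology block reaches 92 using 19 h.
No combination under 19 h hits 76.

19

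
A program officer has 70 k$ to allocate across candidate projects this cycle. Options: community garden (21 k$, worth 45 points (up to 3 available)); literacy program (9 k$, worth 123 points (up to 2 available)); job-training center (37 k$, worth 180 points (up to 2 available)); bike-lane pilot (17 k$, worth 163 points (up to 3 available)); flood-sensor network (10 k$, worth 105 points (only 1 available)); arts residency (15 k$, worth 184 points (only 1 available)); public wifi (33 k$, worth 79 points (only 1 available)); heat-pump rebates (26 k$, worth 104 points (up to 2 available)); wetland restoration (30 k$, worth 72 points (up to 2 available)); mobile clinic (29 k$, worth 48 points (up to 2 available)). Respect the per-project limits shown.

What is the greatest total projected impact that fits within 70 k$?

Taking the top-ratio projects first gives 2×literacy program + bike-lane pilot + flood-sensor network + arts residency for 698 (60 k$).
Replace flood-sensor network with bike-lane pilot: the trade gains 58 net, giving 756 at 67 k$.

756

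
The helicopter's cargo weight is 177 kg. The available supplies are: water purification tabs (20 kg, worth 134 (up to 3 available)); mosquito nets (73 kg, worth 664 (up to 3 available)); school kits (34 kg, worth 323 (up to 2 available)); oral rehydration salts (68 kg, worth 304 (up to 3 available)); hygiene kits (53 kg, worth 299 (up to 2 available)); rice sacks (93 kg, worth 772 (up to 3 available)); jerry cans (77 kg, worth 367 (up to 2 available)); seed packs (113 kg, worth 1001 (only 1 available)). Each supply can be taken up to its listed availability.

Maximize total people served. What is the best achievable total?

Taking the top-ratio supplies first gives water purification tabs + mosquito nets + 2×school kits for 1444 (161 kg).
The 68 kg tied up in 2×school kits is better spent on mosquito nets — total rises to 1462 (166 kg).
Every other selection either busts 177 kg or exceeds an availability limit or fails to beat 1462.

1462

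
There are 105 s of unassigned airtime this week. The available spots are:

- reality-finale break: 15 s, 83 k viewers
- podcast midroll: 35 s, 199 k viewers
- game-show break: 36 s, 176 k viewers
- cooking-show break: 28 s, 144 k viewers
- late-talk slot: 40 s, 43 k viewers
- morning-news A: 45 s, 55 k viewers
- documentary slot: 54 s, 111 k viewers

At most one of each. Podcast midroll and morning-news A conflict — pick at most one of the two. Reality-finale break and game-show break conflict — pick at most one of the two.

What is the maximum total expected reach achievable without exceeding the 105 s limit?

The ratio heuristic lands on reality-finale break + podcast midroll + cooking-show break (426) but leaves 27 s idle.
Replace reality-finale break with game-show break: the trade gains 93 net, giving 519 at 99 s.
An exhaustive check of the 128 subsets confirms 519.

519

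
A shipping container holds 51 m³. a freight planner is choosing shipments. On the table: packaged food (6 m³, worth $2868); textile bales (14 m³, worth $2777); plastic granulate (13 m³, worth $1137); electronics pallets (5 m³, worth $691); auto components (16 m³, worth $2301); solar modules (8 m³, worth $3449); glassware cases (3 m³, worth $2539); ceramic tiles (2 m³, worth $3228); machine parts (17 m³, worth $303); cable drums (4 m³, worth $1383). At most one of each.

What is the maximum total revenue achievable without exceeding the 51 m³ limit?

Greedy by ratio would take packaged food + textile bales + electronics pallets + solar modules + glassware cases + ceramic tiles + cable drums: 42 m³ used, total 16935.
Replace electronics pallets with plastic granulate: the trade gains 446 net, giving 17381 at 50 m³.

17381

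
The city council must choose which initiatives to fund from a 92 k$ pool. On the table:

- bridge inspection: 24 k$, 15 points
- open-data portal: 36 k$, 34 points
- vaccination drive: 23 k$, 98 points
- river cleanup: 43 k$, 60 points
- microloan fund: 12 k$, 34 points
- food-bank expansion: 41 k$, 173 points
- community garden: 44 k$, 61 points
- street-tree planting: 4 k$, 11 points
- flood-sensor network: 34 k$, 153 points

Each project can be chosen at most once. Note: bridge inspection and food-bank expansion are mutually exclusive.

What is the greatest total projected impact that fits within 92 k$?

Filling by ratio: vaccination drive + microloan fund + street-tree planting + flood-sensor network for 296, with 19 k$ left unused.
Replace vaccination drive with food-bank expansion: the trade gains 75 net, giving 371 at 91 k$.
No other feasible combination exceeds 371.

371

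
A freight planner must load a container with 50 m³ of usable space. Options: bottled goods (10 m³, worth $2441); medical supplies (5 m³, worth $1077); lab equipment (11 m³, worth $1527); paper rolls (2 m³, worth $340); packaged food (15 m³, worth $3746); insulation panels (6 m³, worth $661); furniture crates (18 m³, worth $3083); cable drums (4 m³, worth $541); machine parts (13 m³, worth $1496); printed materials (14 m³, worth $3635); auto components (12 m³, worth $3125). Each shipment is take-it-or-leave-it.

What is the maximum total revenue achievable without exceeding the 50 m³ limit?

Filling by ratio: medical supplies + paper rolls + packaged food + printed materials + auto components for 11923, with 2 m³ left unused.
Replace paper rolls with cable drums: the trade gains 201 net, giving 12124 at 50 m³.
Runner-up medical supplies + paper rolls + packaged food + printed materials + auto components tops out at 11923.

12124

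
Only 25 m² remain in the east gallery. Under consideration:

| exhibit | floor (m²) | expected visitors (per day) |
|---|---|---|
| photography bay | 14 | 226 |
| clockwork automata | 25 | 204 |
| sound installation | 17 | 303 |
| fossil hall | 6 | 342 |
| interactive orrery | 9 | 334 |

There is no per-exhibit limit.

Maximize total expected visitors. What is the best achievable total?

1368

Best packing: 4×fossil hall — 24 m², 1368 total.
Every other selection either busts 25 m² or fails to beat 1368.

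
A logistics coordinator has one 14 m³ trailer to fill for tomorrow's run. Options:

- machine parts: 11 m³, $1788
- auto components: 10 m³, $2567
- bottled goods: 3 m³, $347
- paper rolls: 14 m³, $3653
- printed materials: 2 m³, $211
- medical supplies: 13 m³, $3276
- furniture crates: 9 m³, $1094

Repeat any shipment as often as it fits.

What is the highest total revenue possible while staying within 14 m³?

Density check — paper rolls 260.93, auto components 256.70, medical supplies 252.00, machine parts 162.55 are the best per m³.
Best packing: paper rolls — 14 m³, 3653 total.
Every other selection either busts 14 m³ or fails to beat 3653.

3653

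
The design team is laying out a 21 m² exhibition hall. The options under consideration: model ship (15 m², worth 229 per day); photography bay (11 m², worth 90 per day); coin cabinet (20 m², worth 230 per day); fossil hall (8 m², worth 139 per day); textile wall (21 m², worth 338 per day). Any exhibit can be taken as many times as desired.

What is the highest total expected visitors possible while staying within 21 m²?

338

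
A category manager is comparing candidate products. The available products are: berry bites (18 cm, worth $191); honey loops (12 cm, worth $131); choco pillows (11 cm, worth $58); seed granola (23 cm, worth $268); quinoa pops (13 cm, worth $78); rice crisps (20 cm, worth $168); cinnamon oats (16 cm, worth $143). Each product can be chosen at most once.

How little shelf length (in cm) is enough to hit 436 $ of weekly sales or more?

Minimise cm subject to total weekly sales ≥ 436.
Taking berry bites + seed granola gives 459 (≥ 436) for 41 cm.
Below 41 cm the best achievable stays under 436.

41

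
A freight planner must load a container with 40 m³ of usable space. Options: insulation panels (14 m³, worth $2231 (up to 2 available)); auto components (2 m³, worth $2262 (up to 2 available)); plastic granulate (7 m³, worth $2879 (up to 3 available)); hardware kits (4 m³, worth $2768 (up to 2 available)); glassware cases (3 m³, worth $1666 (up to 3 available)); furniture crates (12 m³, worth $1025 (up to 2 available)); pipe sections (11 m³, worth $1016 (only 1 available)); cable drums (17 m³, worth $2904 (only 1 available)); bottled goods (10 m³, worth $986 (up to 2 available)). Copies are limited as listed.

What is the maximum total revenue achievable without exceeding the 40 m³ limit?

22029

Greedy by ratio would take 2×auto components + 2×plastic granulate + 2×hardware kits + 3×glassware cases: 35 m³ used, total 20816.
Replace glassware cases with plastic granulate: the trade gains 1213 net, giving 22029 at 39 m³.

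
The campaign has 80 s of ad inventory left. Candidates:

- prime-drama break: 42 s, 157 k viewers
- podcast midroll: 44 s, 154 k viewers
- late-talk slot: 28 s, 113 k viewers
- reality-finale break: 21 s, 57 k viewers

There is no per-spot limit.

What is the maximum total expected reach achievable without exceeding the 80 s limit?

The ratio ordering already packs tightly: 2×late-talk slot + reality-finale break, 77 s, 283.

283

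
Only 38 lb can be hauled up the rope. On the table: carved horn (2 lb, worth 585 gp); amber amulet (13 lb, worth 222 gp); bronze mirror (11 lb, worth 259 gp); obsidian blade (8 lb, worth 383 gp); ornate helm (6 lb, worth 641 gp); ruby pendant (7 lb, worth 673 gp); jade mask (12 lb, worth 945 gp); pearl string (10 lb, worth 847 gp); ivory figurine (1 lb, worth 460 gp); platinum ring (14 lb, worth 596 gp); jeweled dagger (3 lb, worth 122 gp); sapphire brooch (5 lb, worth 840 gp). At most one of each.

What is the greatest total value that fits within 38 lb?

4350

Taking the top-ratio items first gives carved horn + ornate helm + ruby pendant + pearl string + ivory figurine + jeweled dagger + sapphire brooch for 4168 (34 lb).
The 9 lb tied up in ornate helm and jeweled dagger is better spent on jade mask — total rises to 4350 (37 lb).
Runner-up carved horn + ornate helm + jade mask + pearl string + ivory figurine + sapphire brooch tops out at 4318.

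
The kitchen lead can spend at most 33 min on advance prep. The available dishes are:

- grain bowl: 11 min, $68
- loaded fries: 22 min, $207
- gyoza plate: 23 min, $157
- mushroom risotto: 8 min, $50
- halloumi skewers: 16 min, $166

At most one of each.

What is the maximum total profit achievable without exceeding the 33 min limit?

275

The ratio heuristic lands on mushroom risotto + halloumi skewers (216) but leaves 9 min idle.
Dropping mushroom risotto and halloumi skewers frees 24 min; slotting in grain bowl + loaded fries (33 min) lifts the total to 275 at 33 min.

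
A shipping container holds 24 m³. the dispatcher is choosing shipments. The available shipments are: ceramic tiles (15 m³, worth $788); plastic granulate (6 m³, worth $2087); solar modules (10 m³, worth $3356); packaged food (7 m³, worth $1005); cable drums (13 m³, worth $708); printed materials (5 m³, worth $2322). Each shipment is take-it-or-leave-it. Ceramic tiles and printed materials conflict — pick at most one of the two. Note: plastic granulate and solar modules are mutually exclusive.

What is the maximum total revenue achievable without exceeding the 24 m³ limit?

6683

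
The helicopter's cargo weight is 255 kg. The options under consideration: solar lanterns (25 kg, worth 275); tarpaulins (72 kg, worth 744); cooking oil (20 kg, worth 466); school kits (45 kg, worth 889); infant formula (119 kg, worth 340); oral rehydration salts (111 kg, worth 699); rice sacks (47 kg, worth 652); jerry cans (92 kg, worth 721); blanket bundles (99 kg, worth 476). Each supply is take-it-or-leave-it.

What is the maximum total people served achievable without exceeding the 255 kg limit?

3095

Greedy by ratio would take solar lanterns + tarpaulins + cooking oil + school kits + rice sacks: 209 kg used, total 3026.
Dropping rice sacks frees 47 kg; slotting in jerry cans (92 kg) lifts the total to 3095 at 254 kg.
An exhaustive check of the 512 subsets confirms 3095.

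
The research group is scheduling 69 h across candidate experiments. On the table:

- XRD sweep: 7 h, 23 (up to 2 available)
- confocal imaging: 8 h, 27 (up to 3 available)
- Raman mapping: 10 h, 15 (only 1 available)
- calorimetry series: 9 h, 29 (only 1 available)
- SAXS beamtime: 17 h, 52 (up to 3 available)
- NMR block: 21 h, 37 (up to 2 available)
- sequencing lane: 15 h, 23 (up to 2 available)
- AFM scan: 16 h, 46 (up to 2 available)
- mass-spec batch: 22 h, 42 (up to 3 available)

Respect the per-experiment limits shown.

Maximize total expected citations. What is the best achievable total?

Filling by ratio: 2×XRD sweep + 3×confocal imaging + calorimetry series + SAXS beamtime for 208, with 5 h left unused.
The 14 h tied up in 2×XRD sweep is better spent on SAXS beamtime — total rises to 214 (67 h).
Nothing else within 69 h beats 214.

214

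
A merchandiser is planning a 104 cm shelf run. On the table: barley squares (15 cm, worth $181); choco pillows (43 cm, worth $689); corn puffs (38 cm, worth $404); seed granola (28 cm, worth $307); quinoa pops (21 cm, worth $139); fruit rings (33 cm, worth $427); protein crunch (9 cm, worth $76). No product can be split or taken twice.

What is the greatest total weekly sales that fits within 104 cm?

Filling by ratio: barley squares + choco pillows + fruit rings + protein crunch for 1373, with 4 cm left unused.
Replace barley squares and protein crunch with seed granola: the trade gains 50 net, giving 1423 at 104 cm.
No other feasible combination exceeds 1423.

1423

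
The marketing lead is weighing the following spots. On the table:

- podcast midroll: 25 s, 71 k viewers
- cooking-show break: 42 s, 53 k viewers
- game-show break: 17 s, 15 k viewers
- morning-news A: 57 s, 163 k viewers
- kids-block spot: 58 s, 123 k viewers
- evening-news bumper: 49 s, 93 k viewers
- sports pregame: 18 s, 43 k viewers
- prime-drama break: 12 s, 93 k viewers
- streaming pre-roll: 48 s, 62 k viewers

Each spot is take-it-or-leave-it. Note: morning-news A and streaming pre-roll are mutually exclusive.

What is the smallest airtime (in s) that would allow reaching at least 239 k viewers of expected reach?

Minimise s subject to total expected reach ≥ 239.
morning-news A + prime-drama break: 256 expected reach at 69 s.
Any bundle with less than 69 s falls short of 239.

69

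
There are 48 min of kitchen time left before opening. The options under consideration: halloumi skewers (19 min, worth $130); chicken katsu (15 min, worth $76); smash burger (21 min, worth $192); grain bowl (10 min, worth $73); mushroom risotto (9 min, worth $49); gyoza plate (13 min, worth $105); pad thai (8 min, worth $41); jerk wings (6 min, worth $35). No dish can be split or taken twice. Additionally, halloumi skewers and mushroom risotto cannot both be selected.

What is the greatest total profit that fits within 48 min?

Taking the top-ratio dishes first gives smash burger + grain bowl + gyoza plate for 370 (44 min).
The 10 min tied up in grain bowl is better spent on pad thai + jerk wings — total rises to 373 (48 min).
No other feasible combination exceeds 373.

373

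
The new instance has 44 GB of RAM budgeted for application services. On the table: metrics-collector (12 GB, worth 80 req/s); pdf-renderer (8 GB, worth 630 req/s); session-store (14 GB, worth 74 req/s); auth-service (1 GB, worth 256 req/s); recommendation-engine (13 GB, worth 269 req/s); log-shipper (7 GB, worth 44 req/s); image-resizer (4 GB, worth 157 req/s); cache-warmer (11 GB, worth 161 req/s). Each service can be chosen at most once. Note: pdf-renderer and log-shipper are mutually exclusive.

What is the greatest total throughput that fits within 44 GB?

1473

By throughput per GB: auth-service 256.00, pdf-renderer 78.75, image-resizer 39.25 lead.
Best packing: pdf-renderer + auth-service + recommendation-engine + image-resizer + cache-warmer — 37 GB, 1473 total.
Nothing else feasible within 44 GB beats 1473.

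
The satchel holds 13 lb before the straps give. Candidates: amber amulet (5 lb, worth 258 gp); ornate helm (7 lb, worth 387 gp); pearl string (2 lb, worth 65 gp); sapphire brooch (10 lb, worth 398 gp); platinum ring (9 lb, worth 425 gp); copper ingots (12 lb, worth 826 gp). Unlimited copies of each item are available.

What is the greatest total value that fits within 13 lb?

Ranking by ratio (value/lb): copper ingots 68.83, ornate helm 55.29, amber amulet 51.60.
Best packing: copper ingots — 12 lb, 826 total.

826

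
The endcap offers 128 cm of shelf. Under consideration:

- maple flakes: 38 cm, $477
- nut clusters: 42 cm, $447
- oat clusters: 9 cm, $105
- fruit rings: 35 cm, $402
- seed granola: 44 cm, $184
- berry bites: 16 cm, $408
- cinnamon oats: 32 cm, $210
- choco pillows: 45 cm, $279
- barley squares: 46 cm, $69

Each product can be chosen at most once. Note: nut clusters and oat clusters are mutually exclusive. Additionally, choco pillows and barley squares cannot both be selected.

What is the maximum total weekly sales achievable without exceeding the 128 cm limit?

By weekly sales per cm: berry bites 25.50, maple flakes 12.55, oat clusters 11.67, fruit rings 11.49 lead.
A density-first pass picks maple flakes + oat clusters + fruit rings + berry bites — 1392 at 98 cm.
Replace oat clusters and fruit rings with nut clusters + cinnamon oats: the trade gains 150 net, giving 1542 at 128 cm.

1542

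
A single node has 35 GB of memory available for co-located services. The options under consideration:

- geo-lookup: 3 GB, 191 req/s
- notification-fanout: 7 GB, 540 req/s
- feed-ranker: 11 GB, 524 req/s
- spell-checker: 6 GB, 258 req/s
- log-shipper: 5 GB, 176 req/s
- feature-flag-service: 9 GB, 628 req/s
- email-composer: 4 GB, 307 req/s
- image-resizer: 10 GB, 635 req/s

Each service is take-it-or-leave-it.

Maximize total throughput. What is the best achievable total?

Ranking by ratio (throughput/GB): notification-fanout 77.14, email-composer 76.75, feature-flag-service 69.78.
Geo-lookup + notification-fanout + feature-flag-service + email-composer + image-resizer uses 33 of the 35 GB and totals 2301.
The closest alternative, notification-fanout + log-shipper + feature-flag-service + email-composer + image-resizer, reaches only 2286.

2301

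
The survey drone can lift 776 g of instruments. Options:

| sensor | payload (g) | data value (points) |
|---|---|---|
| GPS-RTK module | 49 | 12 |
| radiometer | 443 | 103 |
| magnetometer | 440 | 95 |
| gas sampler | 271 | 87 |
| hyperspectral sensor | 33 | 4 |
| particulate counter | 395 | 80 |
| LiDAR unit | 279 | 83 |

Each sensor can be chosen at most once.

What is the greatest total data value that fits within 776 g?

202

By data value per g: gas sampler 0.32, LiDAR unit 0.30, GPS-RTK module 0.24 lead.
Taking the top-ratio sensors first gives GPS-RTK module + gas sampler + hyperspectral sensor + LiDAR unit for 186 (632 g).
The 312 g tied up in hyperspectral sensor and LiDAR unit is better spent on radiometer — total rises to 202 (763 g).
Runner-up GPS-RTK module + radiometer + LiDAR unit tops out at 198.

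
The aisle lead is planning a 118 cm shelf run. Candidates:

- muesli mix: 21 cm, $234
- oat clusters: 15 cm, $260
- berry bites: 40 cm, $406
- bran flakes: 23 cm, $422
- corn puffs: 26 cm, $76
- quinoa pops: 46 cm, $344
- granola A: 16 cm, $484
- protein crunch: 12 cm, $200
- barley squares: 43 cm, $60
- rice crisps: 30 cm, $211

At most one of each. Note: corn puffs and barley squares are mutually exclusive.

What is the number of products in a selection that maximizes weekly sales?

6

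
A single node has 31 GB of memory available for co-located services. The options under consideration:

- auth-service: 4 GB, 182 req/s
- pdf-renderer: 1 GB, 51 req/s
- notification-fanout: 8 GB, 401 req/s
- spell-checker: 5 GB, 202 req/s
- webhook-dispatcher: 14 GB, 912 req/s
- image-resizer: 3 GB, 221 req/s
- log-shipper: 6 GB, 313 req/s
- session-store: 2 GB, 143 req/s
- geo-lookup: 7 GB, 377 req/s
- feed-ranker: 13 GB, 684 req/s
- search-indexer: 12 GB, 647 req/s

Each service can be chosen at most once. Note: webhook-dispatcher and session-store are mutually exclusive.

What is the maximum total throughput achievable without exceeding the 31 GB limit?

1874

Density check — image-resizer 73.67, session-store 71.50, webhook-dispatcher 65.14, search-indexer 53.92 are the best per GB.
Pdf-renderer + webhook-dispatcher + image-resizer + log-shipper + geo-lookup uses 31 of the 31 GB and totals 1874.
An exhaustive check of the 2048 subsets confirms 1874.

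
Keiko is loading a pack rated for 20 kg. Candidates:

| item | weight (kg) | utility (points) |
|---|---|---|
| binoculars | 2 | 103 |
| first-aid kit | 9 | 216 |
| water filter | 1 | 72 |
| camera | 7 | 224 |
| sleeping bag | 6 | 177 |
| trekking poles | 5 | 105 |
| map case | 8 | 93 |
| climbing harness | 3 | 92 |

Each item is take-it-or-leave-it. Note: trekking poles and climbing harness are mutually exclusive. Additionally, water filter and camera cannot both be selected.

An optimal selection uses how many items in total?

The maximum utility within 20 kg is 609.
One optimal bundle: binoculars + camera + sleeping bag + trekking poles (20 kg).
All optima have 4 items.

4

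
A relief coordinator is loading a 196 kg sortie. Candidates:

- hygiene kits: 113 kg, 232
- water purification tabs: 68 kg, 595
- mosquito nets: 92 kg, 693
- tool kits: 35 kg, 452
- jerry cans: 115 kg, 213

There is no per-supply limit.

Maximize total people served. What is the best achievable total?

5×tool kits uses 175 of the 196 kg and totals 2260.

2260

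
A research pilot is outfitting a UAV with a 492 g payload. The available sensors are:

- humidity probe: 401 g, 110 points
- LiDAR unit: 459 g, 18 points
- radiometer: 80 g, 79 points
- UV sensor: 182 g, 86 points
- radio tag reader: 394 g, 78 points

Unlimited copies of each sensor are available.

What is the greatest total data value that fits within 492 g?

474

Density check — radiometer 0.99, UV sensor 0.47, humidity probe 0.27, radio tag reader 0.20 are the best per g.
Taking 6×radiometer: 480 g used, 474 in data value.
No other feasible combination exceeds 474.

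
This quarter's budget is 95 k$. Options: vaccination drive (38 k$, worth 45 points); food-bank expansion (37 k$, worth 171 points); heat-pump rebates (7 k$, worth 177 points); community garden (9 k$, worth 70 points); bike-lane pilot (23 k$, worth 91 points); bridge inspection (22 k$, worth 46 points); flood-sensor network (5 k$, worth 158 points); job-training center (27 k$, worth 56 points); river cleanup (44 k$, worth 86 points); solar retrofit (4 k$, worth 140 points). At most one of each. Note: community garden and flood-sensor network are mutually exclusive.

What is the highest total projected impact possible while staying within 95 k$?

737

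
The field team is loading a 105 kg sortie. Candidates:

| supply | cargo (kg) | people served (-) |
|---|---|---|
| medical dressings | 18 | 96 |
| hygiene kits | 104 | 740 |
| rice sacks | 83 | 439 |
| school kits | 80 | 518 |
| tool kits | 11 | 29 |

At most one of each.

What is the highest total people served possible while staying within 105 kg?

Density check — hygiene kits 7.12, school kits 6.47, medical dressings 5.33, rice sacks 5.29 are the best per kg.
Taking hygiene kits: 104 kg used, 740 in people served.
The closest alternative, medical dressings + school kits, reaches only 614.

740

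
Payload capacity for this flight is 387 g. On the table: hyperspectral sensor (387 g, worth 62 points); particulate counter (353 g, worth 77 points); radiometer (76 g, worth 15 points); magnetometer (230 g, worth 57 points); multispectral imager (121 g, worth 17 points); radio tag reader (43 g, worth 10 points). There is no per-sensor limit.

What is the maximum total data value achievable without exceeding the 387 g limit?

Greedy by ratio would take magnetometer + 3×radio tag reader: 359 g used, total 87.
Dropping magnetometer frees 230 g; slotting in 6×radio tag reader (258 g) lifts the total to 90 at 387 g.

90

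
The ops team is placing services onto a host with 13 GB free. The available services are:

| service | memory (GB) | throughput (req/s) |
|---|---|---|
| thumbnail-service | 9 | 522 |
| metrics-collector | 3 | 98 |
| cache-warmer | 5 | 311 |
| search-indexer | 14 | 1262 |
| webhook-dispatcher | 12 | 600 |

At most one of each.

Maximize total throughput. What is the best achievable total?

620

Ranking by ratio (throughput/GB): search-indexer 90.14, cache-warmer 62.20, thumbnail-service 58.00.
The ratio heuristic lands on metrics-collector + cache-warmer (409) but leaves 5 GB idle.
Replace cache-warmer with thumbnail-service: the trade gains 211 net, giving 620 at 12 GB.
The spare 1 GB is too small for any remaining service, and no exchange beats 620.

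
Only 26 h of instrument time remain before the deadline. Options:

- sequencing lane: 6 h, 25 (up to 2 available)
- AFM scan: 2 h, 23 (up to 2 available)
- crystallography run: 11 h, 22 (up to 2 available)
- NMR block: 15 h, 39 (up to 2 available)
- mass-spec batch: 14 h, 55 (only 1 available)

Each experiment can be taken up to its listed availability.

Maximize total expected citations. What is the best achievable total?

126

A density-first pass picks 2×sequencing lane + 2×AFM scan — 96 at 16 h.
Dropping sequencing lane frees 6 h; slotting in mass-spec batch (14 h) lifts the total to 126 at 24 h.
Every other selection either busts 26 h or exceeds an availability limit or fails to beat 126.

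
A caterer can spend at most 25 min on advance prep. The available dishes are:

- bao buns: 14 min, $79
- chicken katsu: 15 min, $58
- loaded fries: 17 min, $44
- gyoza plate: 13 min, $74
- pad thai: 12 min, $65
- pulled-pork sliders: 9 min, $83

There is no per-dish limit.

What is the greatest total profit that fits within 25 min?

166

By profit per min: pulled-pork sliders 9.22, gyoza plate 5.69, bao buns 5.64, pad thai 5.42 lead.
Taking 2×pulled-pork sliders: 18 min used, 166 in profit.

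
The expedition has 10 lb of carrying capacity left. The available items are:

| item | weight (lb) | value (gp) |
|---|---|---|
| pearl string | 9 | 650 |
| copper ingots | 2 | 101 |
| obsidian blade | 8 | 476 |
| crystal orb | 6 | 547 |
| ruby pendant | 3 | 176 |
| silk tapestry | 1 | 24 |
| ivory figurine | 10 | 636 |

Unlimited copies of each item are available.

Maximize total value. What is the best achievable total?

749

Greedy by ratio would take crystal orb + ruby pendant + silk tapestry: 10 lb used, total 747.
Replace ruby pendant and silk tapestry with 2×copper ingots: the trade gains 2 net, giving 749 at 10 lb.
No other feasible combination exceeds 749.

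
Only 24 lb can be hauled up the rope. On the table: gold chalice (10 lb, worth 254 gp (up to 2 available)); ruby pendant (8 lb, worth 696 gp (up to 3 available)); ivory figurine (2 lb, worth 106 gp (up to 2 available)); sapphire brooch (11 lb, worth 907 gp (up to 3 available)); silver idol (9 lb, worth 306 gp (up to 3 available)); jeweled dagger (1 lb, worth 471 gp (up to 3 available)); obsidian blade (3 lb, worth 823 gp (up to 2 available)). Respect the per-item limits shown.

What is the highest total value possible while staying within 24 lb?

4178

Ranking by ratio (value/lb): jeweled dagger 471.00, obsidian blade 274.33, ruby pendant 87.00, sapphire brooch 82.45.
Taking the top-ratio items first gives ruby pendant + 2×ivory figurine + 3×jeweled dagger + 2×obsidian blade for 3967 (21 lb).
The 8 lb tied up in ruby pendant is better spent on sapphire brooch — total rises to 4178 (24 lb).
Nothing else within 24 lb beats 4178.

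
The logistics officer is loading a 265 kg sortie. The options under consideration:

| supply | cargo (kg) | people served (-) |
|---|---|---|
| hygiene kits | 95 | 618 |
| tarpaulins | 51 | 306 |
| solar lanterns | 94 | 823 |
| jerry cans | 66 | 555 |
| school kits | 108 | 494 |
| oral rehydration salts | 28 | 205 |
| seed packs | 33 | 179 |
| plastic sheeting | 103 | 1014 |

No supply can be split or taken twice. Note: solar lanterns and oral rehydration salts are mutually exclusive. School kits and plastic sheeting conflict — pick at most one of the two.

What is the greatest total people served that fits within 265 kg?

2392

Ranking by ratio (people served/kg): plastic sheeting 9.84, solar lanterns 8.76, jerry cans 8.41.
Taking solar lanterns + jerry cans + plastic sheeting: 263 kg used, 2392 in people served.
Nothing else feasible within 265 kg beats 2392.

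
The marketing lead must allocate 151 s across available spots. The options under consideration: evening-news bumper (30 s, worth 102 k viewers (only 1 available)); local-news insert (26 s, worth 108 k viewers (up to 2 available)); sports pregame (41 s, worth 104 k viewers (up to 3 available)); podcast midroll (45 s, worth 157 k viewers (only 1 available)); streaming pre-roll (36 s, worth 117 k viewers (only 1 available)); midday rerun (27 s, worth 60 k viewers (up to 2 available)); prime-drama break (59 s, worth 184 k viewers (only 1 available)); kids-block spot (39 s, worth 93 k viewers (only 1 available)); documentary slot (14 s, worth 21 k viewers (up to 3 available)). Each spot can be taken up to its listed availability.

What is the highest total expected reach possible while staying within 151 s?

517

Density check — local-news insert 4.15, podcast midroll 3.49, evening-news bumper 3.40, streaming pre-roll 3.25 are the best per s.
The ratio heuristic lands on evening-news bumper + 2×local-news insert + podcast midroll + documentary slot (496) but leaves 10 s idle.
Reworking the packing: 2×local-news insert + streaming pre-roll + prime-drama break uses 147 s and improves the total to 517.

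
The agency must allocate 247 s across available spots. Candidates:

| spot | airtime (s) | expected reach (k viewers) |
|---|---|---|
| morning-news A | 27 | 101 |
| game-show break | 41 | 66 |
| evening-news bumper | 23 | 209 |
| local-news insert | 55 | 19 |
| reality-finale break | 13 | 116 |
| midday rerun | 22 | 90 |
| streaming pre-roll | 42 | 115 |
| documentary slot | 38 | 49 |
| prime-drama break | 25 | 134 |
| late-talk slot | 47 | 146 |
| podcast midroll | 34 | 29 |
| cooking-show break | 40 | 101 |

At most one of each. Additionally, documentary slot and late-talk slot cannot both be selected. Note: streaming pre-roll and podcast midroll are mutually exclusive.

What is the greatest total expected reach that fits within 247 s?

1012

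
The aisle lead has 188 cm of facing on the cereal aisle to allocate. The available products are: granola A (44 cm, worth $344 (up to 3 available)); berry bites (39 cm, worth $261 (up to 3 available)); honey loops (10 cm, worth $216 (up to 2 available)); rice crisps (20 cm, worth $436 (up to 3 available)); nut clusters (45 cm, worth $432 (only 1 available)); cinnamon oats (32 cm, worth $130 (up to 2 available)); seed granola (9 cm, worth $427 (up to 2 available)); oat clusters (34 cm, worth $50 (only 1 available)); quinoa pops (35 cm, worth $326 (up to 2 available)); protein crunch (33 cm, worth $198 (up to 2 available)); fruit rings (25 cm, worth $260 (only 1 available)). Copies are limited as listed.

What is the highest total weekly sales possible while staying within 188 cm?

3370

A density-first pass picks 2×honey loops + 3×rice crisps + nut clusters + 2×seed granola + fruit rings — 3286 at 168 cm.
Replace fruit rings with granola A: the trade gains 84 net, giving 3370 at 187 cm.
No other feasible combination exceeds 3370.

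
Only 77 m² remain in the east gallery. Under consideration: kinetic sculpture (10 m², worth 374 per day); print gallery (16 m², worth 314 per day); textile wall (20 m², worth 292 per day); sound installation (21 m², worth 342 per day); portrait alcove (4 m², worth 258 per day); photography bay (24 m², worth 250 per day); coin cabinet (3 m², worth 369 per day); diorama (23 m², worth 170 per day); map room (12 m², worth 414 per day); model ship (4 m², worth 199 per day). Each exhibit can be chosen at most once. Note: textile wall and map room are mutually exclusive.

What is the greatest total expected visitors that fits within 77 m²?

2270

Density check — coin cabinet 123.00, portrait alcove 64.50, model ship 49.75, kinetic sculpture 37.40 are the best per m².
The ratio ordering already packs tightly: kinetic sculpture + print gallery + sound installation + portrait alcove + coin cabinet + map room + model ship, 70 m², 2270.
That's the maximum — no feasible swap from here does better than 2270.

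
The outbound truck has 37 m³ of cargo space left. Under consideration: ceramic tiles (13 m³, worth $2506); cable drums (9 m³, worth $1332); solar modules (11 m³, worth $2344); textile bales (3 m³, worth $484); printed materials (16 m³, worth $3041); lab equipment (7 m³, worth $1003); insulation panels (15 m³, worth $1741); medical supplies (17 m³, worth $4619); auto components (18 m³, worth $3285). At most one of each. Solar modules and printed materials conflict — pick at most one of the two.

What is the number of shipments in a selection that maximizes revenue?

3

Optimal total is 8295.
cable drums + solar modules + medical supplies hits 8295 at 37 m³.
Every optimal selection uses 3 shipments.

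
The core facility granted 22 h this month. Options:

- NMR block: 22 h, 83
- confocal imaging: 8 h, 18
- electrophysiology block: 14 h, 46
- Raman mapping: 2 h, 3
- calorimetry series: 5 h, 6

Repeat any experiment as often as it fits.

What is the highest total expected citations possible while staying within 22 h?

83

The ratio ordering already packs tightly: NMR block, 22 h, 83.
Nothing else within 22 h beats 83.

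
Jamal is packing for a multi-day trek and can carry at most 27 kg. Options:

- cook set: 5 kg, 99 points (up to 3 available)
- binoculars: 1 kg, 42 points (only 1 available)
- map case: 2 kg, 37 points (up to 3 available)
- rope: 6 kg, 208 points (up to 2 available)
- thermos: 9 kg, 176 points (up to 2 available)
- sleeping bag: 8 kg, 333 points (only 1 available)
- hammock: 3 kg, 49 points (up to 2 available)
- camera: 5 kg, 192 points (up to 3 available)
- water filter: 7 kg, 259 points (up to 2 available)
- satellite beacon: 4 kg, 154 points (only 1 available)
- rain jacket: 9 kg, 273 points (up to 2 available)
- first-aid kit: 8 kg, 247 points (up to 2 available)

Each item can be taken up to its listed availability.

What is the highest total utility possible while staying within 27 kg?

Density check — binoculars 42.00, sleeping bag 41.62, satellite beacon 38.50 are the best per kg.
A density-first pass picks binoculars + 2×map case + sleeping bag + 2×camera + satellite beacon — 987 at 27 kg.
Dropping binoculars and 2×map case frees 5 kg; slotting in camera (5 kg) lifts the total to 1063 at 27 kg.

1063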